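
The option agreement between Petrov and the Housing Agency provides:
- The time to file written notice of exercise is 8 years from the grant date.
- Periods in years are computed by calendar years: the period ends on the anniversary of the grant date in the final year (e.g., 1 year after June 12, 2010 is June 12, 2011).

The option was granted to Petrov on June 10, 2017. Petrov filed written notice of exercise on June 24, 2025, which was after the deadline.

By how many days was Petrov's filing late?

8 years after June 10, 2017 is June 10, 2025.
The deadline is June 10, 2025; from June 10, 2025 to June 24, 2025 is 14 days.

14 days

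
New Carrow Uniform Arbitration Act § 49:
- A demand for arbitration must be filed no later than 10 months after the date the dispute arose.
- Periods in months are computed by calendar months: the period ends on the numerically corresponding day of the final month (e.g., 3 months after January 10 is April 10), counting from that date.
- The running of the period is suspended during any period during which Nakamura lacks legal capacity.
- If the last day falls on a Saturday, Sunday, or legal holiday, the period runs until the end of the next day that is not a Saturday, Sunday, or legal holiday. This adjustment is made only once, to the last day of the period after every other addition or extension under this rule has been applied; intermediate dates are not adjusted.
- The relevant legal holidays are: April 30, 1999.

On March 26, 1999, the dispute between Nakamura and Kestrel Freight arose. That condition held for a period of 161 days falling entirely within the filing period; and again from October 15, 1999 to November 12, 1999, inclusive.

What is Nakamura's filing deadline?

10 months after March 26, 1999 is January 26, 2000.
Tolling adds 161 days: January 26, 2000 + 161 days = July 5, 2000.
From October 15, 1999 through November 12, 1999 inclusive is 29 days; tolling adds 29 days: July 5, 2000 + 29 days = August 3, 2000.
August 3, 2000 is a Thursday and not a legal holiday, so no extension applies.

August 3, 2000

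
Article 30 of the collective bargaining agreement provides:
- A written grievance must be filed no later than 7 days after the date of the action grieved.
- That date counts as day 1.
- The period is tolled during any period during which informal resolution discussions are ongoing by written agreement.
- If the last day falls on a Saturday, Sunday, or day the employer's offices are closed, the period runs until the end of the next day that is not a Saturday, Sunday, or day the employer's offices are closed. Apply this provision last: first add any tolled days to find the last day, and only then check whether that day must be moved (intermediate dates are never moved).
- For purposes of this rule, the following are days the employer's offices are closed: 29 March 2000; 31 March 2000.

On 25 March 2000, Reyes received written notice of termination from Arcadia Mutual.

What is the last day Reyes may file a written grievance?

April 3, 2000

Counting 25 March 2000 as day 1, day 7 is March 31, 2000.
March 31, 2000 is a listed holiday; April 1, 2000 is Saturday; April 2, 2000 is Sunday. The next qualifying day is April 3, 2000.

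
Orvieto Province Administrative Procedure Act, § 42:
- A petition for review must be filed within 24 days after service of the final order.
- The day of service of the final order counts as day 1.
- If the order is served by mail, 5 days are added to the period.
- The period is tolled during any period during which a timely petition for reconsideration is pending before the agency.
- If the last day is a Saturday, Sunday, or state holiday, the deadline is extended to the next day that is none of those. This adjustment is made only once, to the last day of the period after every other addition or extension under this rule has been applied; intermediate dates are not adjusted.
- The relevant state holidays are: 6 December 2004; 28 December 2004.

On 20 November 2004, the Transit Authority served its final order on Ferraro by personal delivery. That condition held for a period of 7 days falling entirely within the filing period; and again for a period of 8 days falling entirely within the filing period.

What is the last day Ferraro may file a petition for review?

Counting 20 November 2004 as day 1, day 24 is December 13, 2004.
Service was not by mail, so no mail extension applies.
Tolling adds 7 days: December 13, 2004 + 7 days = December 20, 2004.
Tolling adds 8 days: December 20, 2004 + 8 days = December 28, 2004.
December 28, 2004 is a listed holiday. The next qualifying day is December 29, 2004.

December 29, 2004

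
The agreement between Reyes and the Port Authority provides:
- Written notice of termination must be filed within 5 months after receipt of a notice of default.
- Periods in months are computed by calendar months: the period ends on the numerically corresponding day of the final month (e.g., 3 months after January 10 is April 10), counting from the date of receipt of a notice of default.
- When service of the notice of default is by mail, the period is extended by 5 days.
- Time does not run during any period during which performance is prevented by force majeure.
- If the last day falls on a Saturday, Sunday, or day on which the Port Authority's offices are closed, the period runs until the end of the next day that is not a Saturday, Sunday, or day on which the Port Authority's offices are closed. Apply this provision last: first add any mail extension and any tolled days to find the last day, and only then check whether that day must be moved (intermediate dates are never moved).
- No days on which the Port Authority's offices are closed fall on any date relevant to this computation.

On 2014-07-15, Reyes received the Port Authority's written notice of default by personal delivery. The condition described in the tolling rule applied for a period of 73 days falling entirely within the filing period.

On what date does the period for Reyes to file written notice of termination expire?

February 26, 2015

5 months after 2014-07-15 is December 15, 2014.
Service was not by mail, so no mail extension applies.
Tolling adds 73 days: December 15, 2014 + 73 days = February 26, 2015.
February 26, 2015 is a Thursday and not a day on which the Port Authority's offices are closed, so no extension applies.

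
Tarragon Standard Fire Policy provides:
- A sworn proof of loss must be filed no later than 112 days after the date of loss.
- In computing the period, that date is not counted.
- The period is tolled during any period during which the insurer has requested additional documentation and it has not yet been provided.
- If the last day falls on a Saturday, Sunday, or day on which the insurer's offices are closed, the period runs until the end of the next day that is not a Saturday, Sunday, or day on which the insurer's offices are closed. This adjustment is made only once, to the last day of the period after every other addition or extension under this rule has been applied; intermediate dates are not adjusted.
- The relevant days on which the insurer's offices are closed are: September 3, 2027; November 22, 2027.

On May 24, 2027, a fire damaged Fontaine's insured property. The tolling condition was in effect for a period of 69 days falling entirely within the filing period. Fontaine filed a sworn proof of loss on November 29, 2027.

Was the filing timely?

112 days after May 24, 2027 is September 13, 2027.
Tolling adds 69 days: September 13, 2027 + 69 days = November 21, 2027.
November 21, 2027 is Sunday; November 22, 2027 is a listed holiday. The next qualifying day is November 23, 2027.
The deadline is November 23, 2027; the filing on November 29, 2027 is after that date.

No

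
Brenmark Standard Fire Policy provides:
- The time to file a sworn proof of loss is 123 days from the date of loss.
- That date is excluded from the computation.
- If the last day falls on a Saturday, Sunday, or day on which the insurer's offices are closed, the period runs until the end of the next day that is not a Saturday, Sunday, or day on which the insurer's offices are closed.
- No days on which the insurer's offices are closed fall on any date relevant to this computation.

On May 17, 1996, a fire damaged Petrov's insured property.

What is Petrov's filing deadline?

123 days after May 17, 1996 is September 17, 1996.
September 17, 1996 is a Tuesday and not a day on which the insurer's offices are closed, so no extension applies.

September 17, 1996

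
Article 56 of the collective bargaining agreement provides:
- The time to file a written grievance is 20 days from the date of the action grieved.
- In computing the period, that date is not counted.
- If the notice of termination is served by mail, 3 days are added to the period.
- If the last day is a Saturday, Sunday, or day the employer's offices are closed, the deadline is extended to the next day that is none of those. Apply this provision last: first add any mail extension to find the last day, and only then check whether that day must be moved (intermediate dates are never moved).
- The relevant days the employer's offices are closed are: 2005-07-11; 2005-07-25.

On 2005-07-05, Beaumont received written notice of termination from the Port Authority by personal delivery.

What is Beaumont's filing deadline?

July 26, 2005

20 days after 2005-07-05 is July 25, 2005.
Service was not by mail, so no mail extension applies.
July 25, 2005 is a listed holiday. The next qualifying day is July 26, 2005.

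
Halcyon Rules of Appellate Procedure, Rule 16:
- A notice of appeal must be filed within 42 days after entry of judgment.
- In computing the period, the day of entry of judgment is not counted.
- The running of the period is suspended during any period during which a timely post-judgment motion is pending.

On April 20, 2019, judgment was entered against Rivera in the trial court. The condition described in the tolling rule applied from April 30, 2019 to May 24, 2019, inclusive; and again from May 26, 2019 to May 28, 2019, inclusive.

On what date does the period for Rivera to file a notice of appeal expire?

42 days after April 20, 2019 is June 1, 2019.
From April 30, 2019 through May 24, 2019 inclusive is 25 days; tolling adds 25 days: June 1, 2019 + 25 days = June 26, 2019.
From May 26, 2019 through May 28, 2019 inclusive is 3 days; tolling adds 3 days: June 26, 2019 + 3 days = June 29, 2019.

June 29, 2019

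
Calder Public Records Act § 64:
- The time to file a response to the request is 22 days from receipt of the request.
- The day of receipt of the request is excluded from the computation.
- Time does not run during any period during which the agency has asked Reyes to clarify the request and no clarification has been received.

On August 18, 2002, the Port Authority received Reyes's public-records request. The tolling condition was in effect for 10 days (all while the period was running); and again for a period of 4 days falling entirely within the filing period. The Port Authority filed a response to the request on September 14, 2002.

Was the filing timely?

22 days after August 18, 2002 is September 9, 2002.
Tolling adds 10 days: September 9, 2002 + 10 days = September 19, 2002.
Tolling adds 4 days: September 19, 2002 + 4 days = September 23, 2002.
The deadline is September 23, 2002; the filing on September 14, 2002 is on or before that date.

Yes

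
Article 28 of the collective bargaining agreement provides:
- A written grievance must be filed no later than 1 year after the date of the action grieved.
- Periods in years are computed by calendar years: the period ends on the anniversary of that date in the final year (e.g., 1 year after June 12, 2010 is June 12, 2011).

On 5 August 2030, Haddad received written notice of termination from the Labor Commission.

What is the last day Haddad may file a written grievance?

1 year after 5 August 2030 is August 5, 2031.

August 5, 2031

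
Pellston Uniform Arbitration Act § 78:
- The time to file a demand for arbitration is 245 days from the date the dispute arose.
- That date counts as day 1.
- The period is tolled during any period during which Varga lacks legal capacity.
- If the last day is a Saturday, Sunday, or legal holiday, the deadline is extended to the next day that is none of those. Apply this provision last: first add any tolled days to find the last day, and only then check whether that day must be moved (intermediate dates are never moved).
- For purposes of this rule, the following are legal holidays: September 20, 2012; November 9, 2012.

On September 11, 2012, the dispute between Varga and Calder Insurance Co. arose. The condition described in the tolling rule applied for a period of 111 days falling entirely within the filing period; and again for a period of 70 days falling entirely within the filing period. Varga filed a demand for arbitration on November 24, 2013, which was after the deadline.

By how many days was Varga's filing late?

Counting September 11, 2012 as day 1, day 245 is May 13, 2013.
Tolling adds 111 days: May 13, 2013 + 111 days = September 1, 2013.
Tolling adds 70 days: September 1, 2013 + 70 days = November 10, 2013.
November 10, 2013 is Sunday. The next qualifying day is November 11, 2013.
The deadline is November 11, 2013; from November 11, 2013 to November 24, 2013 is 13 days.

13 days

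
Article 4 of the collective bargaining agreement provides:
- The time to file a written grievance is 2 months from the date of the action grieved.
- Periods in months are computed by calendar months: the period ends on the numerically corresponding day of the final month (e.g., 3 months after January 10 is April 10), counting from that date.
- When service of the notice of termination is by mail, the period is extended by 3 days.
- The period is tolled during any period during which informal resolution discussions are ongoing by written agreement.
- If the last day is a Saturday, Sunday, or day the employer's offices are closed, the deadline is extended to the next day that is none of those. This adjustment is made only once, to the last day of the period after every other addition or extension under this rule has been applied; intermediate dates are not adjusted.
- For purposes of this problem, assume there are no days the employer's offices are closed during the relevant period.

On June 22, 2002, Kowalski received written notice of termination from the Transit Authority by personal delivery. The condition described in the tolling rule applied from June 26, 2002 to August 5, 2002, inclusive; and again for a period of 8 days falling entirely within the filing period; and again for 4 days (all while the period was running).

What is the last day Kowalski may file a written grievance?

October 14, 2002

2 months after June 22, 2002 is August 22, 2002.
Service was not by mail, so no mail extension applies.
From June 26, 2002 through August 5, 2002 inclusive is 41 days; tolling adds 41 days: August 22, 2002 + 41 days = October 2, 2002.
Tolling adds 8 days: October 2, 2002 + 8 days = October 10, 2002.
Tolling adds 4 days: October 10, 2002 + 4 days = October 14, 2002.
October 14, 2002 is a Monday and not a day the employer's offices are closed, so no extension applies.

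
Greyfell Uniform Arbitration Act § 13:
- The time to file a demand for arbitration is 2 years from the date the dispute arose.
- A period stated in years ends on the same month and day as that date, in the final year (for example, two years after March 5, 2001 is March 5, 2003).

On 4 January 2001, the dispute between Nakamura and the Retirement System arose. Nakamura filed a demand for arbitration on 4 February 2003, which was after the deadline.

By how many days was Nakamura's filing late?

2 years after 4 January 2001 is January 4, 2003.
The deadline is January 4, 2003; from January 4, 2003 to February 4, 2003 is 31 days.

31 days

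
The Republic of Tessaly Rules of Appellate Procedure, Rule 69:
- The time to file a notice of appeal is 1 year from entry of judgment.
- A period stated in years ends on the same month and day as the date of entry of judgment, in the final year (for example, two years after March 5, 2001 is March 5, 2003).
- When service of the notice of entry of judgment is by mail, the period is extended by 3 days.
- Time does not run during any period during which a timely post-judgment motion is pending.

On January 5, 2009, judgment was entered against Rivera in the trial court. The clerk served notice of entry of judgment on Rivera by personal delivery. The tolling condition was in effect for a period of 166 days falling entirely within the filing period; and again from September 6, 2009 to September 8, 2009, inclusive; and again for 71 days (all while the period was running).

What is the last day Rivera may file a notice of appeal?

September 2, 2010

1 year after January 5, 2009 is January 5, 2010.
Service was not by mail, so no mail extension applies.
Tolling adds 166 days: January 5, 2010 + 166 days = June 20, 2010.
From September 6, 2009 through September 8, 2009 inclusive is 3 days; tolling adds 3 days: June 20, 2010 + 3 days = June 23, 2010.
Tolling adds 71 days: June 23, 2010 + 71 days = September 2, 2010.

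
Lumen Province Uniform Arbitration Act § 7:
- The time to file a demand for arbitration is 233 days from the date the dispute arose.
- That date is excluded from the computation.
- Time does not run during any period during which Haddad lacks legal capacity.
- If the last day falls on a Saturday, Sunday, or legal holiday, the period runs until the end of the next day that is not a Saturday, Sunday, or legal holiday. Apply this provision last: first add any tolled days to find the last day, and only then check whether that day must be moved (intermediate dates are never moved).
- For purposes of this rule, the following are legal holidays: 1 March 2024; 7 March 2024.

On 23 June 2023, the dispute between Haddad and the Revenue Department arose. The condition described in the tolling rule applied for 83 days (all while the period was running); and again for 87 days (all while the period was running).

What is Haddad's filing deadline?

233 days after 23 June 2023 is February 11, 2024.
Tolling adds 83 days: February 11, 2024 + 83 days = May 4, 2024.
Tolling adds 87 days: May 4, 2024 + 87 days = July 30, 2024.
July 30, 2024 is a Tuesday and not a legal holiday, so no extension applies.

July 30, 2024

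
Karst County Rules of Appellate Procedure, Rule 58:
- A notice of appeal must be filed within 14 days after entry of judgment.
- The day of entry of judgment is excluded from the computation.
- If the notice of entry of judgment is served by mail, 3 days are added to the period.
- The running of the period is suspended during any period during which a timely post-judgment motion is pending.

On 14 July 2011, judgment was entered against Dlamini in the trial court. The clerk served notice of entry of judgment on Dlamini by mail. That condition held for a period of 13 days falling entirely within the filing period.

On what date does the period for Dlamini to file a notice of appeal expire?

August 13, 2011

14 days after 14 July 2011 is July 28, 2011.
Service was by mail, adding 3 days: July 28, 2011 + 3 days = July 31, 2011.
Tolling adds 13 days: July 31, 2011 + 13 days = August 13, 2011.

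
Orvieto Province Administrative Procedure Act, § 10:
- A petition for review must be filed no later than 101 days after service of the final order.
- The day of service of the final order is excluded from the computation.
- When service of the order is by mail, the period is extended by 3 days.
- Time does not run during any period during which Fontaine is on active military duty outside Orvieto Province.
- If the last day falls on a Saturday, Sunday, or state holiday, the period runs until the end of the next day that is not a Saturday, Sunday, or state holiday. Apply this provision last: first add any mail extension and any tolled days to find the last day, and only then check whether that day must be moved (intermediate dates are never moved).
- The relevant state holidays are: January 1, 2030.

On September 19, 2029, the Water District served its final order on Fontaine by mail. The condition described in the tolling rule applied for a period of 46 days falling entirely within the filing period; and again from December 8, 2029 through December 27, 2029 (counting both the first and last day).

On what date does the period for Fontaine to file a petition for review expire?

101 days after September 19, 2029 is December 29, 2029.
Service was by mail, adding 3 days: December 29, 2029 + 3 days = January 1, 2030.
Tolling adds 46 days: January 1, 2030 + 46 days = February 16, 2030.
From December 8, 2029 through December 27, 2029 inclusive is 20 days; tolling adds 20 days: February 16, 2030 + 20 days = March 8, 2030.
March 8, 2030 is a Friday and not a state holiday, so no extension applies.

March 8, 2030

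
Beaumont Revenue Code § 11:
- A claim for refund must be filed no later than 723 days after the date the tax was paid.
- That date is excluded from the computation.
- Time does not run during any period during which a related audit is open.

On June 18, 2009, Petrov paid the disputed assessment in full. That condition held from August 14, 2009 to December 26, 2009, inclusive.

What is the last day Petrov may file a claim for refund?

October 24, 2011

723 days after June 18, 2009 is June 11, 2011.
From August 14, 2009 through December 26, 2009 inclusive is 135 days; tolling adds 135 days: June 11, 2011 + 135 days = October 24, 2011.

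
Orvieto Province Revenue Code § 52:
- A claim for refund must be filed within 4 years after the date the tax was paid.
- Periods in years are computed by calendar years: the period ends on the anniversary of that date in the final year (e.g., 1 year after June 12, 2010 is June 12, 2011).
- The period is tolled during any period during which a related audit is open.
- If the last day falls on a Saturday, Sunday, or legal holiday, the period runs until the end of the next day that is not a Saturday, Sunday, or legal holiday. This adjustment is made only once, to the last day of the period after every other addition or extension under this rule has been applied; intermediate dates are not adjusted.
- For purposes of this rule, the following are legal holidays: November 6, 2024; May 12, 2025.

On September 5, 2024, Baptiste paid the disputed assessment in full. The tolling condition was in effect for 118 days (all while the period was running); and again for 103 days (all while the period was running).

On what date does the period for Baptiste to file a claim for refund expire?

4 years after September 5, 2024 is September 5, 2028.
Tolling adds 118 days: September 5, 2028 + 118 days = January 1, 2029.
Tolling adds 103 days: January 1, 2029 + 103 days = April 14, 2029.
April 14, 2029 is Saturday; April 15, 2029 is Sunday. The next qualifying day is April 16, 2029.

April 16, 2029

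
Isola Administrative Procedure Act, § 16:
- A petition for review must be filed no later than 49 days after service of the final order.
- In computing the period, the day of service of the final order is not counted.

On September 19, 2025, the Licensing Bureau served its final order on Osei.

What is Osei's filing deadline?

November 7, 2025

49 days after September 19, 2025 is November 7, 2025.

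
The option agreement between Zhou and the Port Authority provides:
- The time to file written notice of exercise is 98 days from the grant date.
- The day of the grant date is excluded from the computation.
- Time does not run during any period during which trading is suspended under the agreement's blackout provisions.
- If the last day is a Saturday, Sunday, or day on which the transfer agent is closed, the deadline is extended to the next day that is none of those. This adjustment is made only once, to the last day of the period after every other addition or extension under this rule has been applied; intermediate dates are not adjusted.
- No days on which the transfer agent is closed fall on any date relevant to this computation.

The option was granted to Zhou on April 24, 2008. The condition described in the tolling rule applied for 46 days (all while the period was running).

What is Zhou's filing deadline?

September 15, 2008

98 days after April 24, 2008 is July 31, 2008.
Tolling adds 46 days: July 31, 2008 + 46 days = September 15, 2008.
September 15, 2008 is a Monday and not a day on which the transfer agent is closed, so no extension applies.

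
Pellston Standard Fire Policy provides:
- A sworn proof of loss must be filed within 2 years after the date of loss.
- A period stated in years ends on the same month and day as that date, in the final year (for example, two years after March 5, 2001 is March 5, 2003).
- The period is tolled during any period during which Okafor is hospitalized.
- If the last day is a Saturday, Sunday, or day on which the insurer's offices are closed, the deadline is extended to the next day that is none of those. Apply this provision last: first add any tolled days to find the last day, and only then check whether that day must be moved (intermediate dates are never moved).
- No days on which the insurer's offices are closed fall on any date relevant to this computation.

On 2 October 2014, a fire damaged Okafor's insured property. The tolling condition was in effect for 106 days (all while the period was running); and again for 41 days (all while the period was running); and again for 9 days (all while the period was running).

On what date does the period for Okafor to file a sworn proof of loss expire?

March 7, 2017

2 years after 2 October 2014 is October 2, 2016.
Tolling adds 106 days: October 2, 2016 + 106 days = January 16, 2017.
Tolling adds 41 days: January 16, 2017 + 41 days = February 26, 2017.
Tolling adds 9 days: February 26, 2017 + 9 days = March 7, 2017.
March 7, 2017 is a Tuesday and not a day on which the insurer's offices are closed, so no extension applies.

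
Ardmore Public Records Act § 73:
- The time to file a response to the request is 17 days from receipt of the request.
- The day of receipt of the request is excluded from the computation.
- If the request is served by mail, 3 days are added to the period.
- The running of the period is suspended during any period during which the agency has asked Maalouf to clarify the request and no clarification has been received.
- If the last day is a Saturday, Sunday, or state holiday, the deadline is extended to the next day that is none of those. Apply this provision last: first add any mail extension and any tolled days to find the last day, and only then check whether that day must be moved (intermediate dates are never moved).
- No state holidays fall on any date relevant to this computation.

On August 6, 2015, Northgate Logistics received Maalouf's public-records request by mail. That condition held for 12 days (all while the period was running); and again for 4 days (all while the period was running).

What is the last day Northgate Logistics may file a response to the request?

September 11, 2015

17 days after August 6, 2015 is August 23, 2015.
Service was by mail, adding 3 days: August 23, 2015 + 3 days = August 26, 2015.
Tolling adds 12 days: August 26, 2015 + 12 days = September 7, 2015.
Tolling adds 4 days: September 7, 2015 + 4 days = September 11, 2015.
September 11, 2015 is a Friday and not a state holiday, so no extension applies.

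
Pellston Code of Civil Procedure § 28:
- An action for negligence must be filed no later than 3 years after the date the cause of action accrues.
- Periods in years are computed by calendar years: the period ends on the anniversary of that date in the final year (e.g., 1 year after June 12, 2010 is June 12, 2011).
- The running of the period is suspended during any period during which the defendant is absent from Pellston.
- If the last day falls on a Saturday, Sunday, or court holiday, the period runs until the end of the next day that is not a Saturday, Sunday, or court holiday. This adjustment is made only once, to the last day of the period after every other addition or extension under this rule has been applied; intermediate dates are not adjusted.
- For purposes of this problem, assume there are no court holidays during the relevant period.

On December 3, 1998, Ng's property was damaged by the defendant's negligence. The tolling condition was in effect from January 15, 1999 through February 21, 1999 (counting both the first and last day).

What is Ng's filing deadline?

3 years after December 3, 1998 is December 3, 2001.
From January 15, 1999 through February 21, 1999 inclusive is 38 days; tolling adds 38 days: December 3, 2001 + 38 days = January 10, 2002.
January 10, 2002 is a Thursday and not a court holiday, so no extension applies.

January 10, 2002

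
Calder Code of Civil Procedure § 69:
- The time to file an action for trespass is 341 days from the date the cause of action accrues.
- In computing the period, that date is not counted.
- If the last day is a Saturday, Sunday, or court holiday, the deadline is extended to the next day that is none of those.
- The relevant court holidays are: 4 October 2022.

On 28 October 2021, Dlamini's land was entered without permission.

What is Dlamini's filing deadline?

October 5, 2022

341 days after 28 October 2021 is October 4, 2022.
October 4, 2022 is a listed holiday. The next qualifying day is October 5, 2022.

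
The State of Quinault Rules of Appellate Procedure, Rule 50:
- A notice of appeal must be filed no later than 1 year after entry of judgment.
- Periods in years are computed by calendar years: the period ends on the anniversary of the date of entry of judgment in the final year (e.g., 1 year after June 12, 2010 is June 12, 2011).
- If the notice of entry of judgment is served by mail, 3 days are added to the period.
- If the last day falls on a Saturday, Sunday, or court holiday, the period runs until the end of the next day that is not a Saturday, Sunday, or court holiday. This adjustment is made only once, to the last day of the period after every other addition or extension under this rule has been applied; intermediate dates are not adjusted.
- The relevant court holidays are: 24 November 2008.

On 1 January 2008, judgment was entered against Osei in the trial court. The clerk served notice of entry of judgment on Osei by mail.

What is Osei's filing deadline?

January 5, 2009

1 year after 1 January 2008 is January 1, 2009.
Service was by mail, adding 3 days: January 1, 2009 + 3 days = January 4, 2009.
January 4, 2009 is Sunday. The next qualifying day is January 5, 2009.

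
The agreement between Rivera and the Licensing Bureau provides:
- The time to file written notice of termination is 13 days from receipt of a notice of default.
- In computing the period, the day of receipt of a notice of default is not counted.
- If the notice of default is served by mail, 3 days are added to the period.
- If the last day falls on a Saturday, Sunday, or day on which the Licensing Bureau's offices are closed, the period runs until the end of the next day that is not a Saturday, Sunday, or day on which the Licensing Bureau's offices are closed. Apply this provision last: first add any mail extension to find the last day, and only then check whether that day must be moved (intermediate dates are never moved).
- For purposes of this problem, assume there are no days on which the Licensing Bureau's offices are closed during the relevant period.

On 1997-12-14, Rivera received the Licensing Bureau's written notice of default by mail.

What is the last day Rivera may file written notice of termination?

December 30, 1997

13 days after 1997-12-14 is December 27, 1997.
Service was by mail, adding 3 days: December 27, 1997 + 3 days = December 30, 1997.
December 30, 1997 is a Tuesday and not a day on which the Licensing Bureau's offices are closed, so no extension applies.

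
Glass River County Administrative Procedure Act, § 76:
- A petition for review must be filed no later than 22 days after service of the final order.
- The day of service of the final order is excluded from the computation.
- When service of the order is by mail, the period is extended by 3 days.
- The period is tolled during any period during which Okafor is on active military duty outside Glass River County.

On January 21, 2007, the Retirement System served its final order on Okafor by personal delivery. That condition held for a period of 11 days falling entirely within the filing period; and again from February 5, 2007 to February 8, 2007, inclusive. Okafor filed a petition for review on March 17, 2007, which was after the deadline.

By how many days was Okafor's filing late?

22 days after January 21, 2007 is February 12, 2007.
Service was not by mail, so no mail extension applies.
Tolling adds 11 days: February 12, 2007 + 11 days = February 23, 2007.
From February 5, 2007 through February 8, 2007 inclusive is 4 days; tolling adds 4 days: February 23, 2007 + 4 days = February 27, 2007.
The deadline is February 27, 2007; from February 27, 2007 to March 17, 2007 is 18 days.

18 days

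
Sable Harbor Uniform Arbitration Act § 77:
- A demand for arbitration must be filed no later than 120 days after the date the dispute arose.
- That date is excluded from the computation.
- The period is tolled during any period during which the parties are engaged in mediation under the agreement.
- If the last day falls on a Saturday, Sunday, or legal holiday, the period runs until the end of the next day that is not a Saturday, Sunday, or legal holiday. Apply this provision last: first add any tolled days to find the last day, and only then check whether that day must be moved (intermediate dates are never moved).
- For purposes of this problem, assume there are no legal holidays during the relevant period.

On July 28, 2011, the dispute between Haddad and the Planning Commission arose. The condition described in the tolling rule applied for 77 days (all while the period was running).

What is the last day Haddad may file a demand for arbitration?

February 10, 2012

120 days after July 28, 2011 is November 25, 2011.
Tolling adds 77 days: November 25, 2011 + 77 days = February 10, 2012.
February 10, 2012 is a Friday and not a legal holiday, so no extension applies.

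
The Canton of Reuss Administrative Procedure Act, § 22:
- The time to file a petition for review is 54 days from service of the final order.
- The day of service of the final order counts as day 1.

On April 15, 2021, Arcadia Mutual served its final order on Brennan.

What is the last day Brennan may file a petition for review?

Counting April 15, 2021 as day 1, day 54 is June 7, 2021.

June 7, 2021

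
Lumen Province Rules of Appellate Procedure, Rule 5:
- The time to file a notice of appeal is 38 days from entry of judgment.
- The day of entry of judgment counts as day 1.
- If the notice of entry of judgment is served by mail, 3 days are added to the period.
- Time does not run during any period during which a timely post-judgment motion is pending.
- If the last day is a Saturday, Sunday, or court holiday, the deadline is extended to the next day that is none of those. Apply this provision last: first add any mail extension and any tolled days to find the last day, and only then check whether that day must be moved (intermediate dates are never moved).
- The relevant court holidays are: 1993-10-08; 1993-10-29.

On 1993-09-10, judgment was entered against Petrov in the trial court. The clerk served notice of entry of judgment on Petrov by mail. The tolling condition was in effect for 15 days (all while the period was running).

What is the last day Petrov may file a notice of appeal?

Counting 1993-09-10 as day 1, day 38 is October 17, 1993.
Service was by mail, adding 3 days: October 17, 1993 + 3 days = October 20, 1993.
Tolling adds 15 days: October 20, 1993 + 15 days = November 4, 1993.
November 4, 1993 is a Thursday and not a court holiday, so no extension applies.

November 4, 1993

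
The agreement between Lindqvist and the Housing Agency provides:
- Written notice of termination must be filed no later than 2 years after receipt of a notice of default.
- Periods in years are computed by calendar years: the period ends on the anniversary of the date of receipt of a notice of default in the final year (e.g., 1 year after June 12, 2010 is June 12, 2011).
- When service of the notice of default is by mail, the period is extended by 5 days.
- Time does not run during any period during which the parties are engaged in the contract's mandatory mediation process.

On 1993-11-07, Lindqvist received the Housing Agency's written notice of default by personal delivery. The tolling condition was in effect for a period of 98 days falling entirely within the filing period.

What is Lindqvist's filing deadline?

February 13, 1996

2 years after 1993-11-07 is November 7, 1995.
Service was not by mail, so no mail extension applies.
Tolling adds 98 days: November 7, 1995 + 98 days = February 13, 1996.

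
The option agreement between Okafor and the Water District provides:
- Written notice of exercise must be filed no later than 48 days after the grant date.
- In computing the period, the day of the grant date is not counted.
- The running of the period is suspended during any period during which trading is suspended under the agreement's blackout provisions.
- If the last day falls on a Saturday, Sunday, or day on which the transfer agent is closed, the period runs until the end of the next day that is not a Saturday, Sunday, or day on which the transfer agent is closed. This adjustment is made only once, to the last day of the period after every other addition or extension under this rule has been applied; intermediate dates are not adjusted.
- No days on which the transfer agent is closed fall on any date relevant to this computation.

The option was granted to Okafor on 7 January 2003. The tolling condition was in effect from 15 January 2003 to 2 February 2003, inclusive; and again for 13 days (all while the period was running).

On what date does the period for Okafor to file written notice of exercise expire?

48 days after 7 January 2003 is February 24, 2003.
From January 15, 2003 through February 2, 2003 inclusive is 19 days; tolling adds 19 days: February 24, 2003 + 19 days = March 15, 2003.
Tolling adds 13 days: March 15, 2003 + 13 days = March 28, 2003.
March 28, 2003 is a Friday and not a day on which the transfer agent is closed, so no extension applies.

March 28, 2003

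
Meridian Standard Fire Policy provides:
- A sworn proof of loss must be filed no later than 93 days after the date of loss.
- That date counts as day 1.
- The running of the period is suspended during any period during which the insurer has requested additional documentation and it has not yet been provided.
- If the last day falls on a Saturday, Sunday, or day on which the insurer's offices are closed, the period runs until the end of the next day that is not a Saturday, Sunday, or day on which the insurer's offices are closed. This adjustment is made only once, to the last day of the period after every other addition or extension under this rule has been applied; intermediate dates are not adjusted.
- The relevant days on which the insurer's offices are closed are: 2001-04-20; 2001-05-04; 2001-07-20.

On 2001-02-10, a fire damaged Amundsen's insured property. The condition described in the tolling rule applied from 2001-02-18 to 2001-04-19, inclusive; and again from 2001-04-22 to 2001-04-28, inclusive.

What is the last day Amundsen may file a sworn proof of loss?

July 23, 2001

Counting 2001-02-10 as day 1, day 93 is May 13, 2001.
From February 18, 2001 through April 19, 2001 inclusive is 61 days; tolling adds 61 days: May 13, 2001 + 61 days = July 13, 2001.
From April 22, 2001 through April 28, 2001 inclusive is 7 days; tolling adds 7 days: July 13, 2001 + 7 days = July 20, 2001.
July 20, 2001 is a listed holiday; July 21, 2001 is Saturday; July 22, 2001 is Sunday. The next qualifying day is July 23, 2001.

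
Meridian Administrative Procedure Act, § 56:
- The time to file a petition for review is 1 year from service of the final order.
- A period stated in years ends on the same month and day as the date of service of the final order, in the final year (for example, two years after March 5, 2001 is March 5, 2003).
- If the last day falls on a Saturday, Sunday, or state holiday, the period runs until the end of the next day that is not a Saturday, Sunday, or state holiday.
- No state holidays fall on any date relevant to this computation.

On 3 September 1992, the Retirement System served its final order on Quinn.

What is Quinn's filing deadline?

September 3, 1993

1 year after 3 September 1992 is September 3, 1993.
September 3, 1993 is a Friday and not a state holiday, so no extension applies.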